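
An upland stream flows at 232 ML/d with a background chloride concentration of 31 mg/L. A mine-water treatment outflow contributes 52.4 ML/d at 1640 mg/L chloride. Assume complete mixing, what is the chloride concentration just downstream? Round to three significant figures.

327 mg/L

Flow-weighted average: C = (232.0·31.00 + 52.40·1640) / 284.4 = 93130/284.4 = 327.5 mg/L.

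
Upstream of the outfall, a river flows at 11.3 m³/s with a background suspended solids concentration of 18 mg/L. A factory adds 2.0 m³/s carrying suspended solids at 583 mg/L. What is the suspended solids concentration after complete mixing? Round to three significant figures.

Mixed concentration C = ΣQC/ΣQ = (11.30·18.00 + 2.000·583.0) / 13.30 = 1369/13.30 = 103.0 mg/L.

103 mg/L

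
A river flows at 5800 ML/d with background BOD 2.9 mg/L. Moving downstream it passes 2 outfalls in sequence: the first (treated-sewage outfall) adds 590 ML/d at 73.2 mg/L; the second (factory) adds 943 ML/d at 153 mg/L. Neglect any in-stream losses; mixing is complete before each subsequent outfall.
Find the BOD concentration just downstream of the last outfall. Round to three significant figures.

27.9 mg/L

Below outfall 1: Q → 6390 ML/d, C = (5800·2.900 + 590.0·73.20)/6390 = 9.391 mg/L.
Below outfall 2: Q → 7333 ML/d, C = (6390·9.391 + 943.0·153.0)/7333 = 27.86 mg/L.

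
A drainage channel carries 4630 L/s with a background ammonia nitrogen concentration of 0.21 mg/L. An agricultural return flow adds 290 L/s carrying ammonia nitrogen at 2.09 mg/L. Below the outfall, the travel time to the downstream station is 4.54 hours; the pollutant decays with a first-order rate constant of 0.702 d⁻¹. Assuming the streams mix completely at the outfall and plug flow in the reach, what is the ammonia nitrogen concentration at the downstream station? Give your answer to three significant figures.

0.281 mg/L

Conservation of mass: C = (4630·0.2100 + 290.0·2.090) / 4920 = 1578/4920 = 0.3208 mg/L.
After decay, C = 0.3208 × e^(−kt) = 0.3208 × 0.8756 = 0.2809 mg/L.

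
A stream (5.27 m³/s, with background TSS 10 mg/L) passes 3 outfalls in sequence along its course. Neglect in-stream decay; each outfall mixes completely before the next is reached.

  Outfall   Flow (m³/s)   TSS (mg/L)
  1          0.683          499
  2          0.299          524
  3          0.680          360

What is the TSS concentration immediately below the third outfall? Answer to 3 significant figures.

115 mg/L

After outfall 1: Q = 5.270 + 0.6830 = 5.953 m³/s; C = (5.270·10.00 + 0.6830·499.0)/5.953 = 66.10 mg/L.
After outfall 2: Q = 5.953 + 0.2990 = 6.252 m³/s; C = (5.953·66.10 + 0.2990·524.0)/6.252 = 88.00 mg/L.
After outfall 3: Q = 6.252 + 0.6800 = 6.932 m³/s; C = (6.252·88.00 + 0.6800·360.0)/6.932 = 114.7 mg/L.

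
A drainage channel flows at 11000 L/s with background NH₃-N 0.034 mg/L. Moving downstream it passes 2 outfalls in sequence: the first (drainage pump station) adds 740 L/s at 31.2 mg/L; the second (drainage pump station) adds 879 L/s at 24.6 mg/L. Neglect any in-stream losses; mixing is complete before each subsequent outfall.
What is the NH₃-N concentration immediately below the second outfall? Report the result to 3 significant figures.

Outfall 1: combined Q = 11740 L/s; C = (11000·0.03400 + 740.0·31.20)/11740 = 1.998 mg/L.
Outfall 2: combined Q = 12620 L/s; C = (11740·1.998 + 879.0·24.60)/12620 = 3.573 mg/L.

3.57 mg/L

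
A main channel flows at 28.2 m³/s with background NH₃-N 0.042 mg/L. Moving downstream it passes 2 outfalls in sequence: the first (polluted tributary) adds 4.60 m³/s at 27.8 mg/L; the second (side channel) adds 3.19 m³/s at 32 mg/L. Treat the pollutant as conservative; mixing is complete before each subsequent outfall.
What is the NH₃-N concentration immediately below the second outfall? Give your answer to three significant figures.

6.42 mg/L

Outfall 1: combined Q = 32.80 m³/s; C = (28.20·0.04200 + 4.600·27.80)/32.80 = 3.935 mg/L.
Outfall 2: combined Q = 35.99 m³/s; C = (32.80·3.935 + 3.190·32.00)/35.99 = 6.422 mg/L.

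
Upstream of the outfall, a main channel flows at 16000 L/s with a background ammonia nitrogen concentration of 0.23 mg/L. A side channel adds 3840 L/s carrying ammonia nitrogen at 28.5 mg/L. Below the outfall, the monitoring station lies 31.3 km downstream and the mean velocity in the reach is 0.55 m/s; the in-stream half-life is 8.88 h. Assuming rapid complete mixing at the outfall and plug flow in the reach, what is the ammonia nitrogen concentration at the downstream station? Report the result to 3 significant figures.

Flow-weighted average: C = (16000·0.2300 + 3840·28.50) / 19840 = 113100/19840 = 5.702 mg/L.
Travel time t = 31.3·1000 / 0.55 = 56910 s = 15.81 h.
Half-life 8.88 h → k = ln 2 / 8.88 = 0.07806 h⁻¹ = 1.873 d⁻¹.
Applying C = C₀e^(−kt): 5.702 × 0.2911 = 1.660 mg/L.

1.66 mg/L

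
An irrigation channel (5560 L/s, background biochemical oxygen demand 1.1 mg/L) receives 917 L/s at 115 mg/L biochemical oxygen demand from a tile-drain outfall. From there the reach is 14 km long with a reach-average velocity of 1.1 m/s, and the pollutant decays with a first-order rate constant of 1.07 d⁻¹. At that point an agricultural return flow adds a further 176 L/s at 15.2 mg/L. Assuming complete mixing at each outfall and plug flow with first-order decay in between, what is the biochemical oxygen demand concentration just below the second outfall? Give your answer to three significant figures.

14.7 mg/L

Flow-weighted average: C = (5560·1.100 + 917.0·115.0) / 6477 = 111600/6477 = 17.23 mg/L; combined flow 6477 L/s.
Travel time t = 14·1000 / 1.1 = 12730 s = 3.535 h.
First-order decay: C = 17.23·exp(−k·t) = 17.23·0.8542 = 14.71 mg/L.
At the second outfall, C = (6477·14.71 + 176.0·15.20) / (6477 + 176.0) = 14.73 mg/L.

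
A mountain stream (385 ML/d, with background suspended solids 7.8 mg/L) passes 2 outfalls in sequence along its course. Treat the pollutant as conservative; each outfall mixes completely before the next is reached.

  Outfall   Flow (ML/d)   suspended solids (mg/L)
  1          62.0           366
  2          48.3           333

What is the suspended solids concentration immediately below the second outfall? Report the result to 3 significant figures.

84.4 mg/L

Below outfall 1: Q → 447.0 ML/d, C = (385.0·7.800 + 62.00·366.0)/447.0 = 57.48 mg/L.
Below outfall 2: Q → 495.3 ML/d, C = (447.0·57.48 + 48.30·333.0)/495.3 = 84.35 mg/L.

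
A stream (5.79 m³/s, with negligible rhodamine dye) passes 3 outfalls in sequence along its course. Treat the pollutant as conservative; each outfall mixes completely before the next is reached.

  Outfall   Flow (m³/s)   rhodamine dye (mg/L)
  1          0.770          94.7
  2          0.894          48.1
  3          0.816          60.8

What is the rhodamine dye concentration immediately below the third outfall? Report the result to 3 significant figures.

20.0 mg/L

After outfall 1: Q = 5.790 + 0.7700 = 6.560 m³/s; C = (5.790·0 + 0.7700·94.70)/6.560 = 11.12 mg/L.
After outfall 2: Q = 6.560 + 0.8940 = 7.454 m³/s; C = (6.560·11.12 + 0.8940·48.10)/7.454 = 15.55 mg/L.
After outfall 3: Q = 7.454 + 0.8160 = 8.270 m³/s; C = (7.454·15.55 + 0.8160·60.80)/8.270 = 20.02 mg/L.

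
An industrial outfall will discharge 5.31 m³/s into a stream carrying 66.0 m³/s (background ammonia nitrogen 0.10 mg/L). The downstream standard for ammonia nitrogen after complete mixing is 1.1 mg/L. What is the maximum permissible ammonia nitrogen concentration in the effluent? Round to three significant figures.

At the limit, (Qr·Cr + Qe·Cₑ)/(Qr + Qe) = 1.1:
Cₑ = (71.31·1.1 − 66.00·0.1000) / 5.310 = 13.53 mg/L.

13.5 mg/L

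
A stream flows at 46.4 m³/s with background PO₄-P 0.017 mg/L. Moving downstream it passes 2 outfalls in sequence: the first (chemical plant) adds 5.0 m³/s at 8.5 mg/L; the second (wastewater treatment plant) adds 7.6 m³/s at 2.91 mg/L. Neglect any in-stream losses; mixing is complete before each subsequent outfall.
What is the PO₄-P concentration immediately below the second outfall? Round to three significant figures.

1.11 mg/L

Outfall 1: combined Q = 51.40 m³/s; C = (46.40·0.01700 + 5.000·8.500)/51.40 = 0.8422 mg/L.
Outfall 2: combined Q = 59.00 m³/s; C = (51.40·0.8422 + 7.600·2.910)/59.00 = 1.109 mg/L.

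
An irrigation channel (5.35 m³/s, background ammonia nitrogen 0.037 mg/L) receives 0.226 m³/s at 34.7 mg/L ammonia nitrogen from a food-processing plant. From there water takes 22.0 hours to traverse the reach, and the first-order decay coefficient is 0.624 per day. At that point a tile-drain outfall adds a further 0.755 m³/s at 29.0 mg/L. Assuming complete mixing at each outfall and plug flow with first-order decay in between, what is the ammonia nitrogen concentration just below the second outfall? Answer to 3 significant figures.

4.18 mg/L

Flow-weighted average: C = (5.350·0.03700 + 0.2260·34.70) / 5.576 = 8.040/5.576 = 1.442 mg/L; combined flow 5.576 m³/s.
After decay, C = 1.442 × e^(−kt) = 1.442 × 0.5644 = 0.8138 mg/L.
At the second outfall, C = (5.576·0.8138 + 0.7550·29.00) / (5.576 + 0.7550) = 4.175 mg/L.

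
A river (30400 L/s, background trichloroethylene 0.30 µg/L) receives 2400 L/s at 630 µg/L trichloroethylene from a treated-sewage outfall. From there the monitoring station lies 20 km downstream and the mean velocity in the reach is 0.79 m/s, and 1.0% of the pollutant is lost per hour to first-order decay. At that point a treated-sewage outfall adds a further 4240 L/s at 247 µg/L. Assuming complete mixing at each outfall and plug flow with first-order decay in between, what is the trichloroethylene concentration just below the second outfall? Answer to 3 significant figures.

Mixed concentration C = ΣQC/ΣQ = (30400·0.3000 + 2400·630.0) / 32800 = 1521000/32800 = 46.38 µg/L; combined flow 32800 L/s.
Travel time t = 20·1000 / 0.79 = 25320 s = 7.032 h.
1.0%/h lost → k = −ln(1 − 0.01) = 0.01005 h⁻¹.
Decay over the reach: 46.38·exp(−kt) = 46.38·0.9318 = 43.21 µg/L.
At the second outfall, C = (32800·43.21 + 4240·247.0) / (32800 + 4240) = 66.54 µg/L.

66.5 µg/L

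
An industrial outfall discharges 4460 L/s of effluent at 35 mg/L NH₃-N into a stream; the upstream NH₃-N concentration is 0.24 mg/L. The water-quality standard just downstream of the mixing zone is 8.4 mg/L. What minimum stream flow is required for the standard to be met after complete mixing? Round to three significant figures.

14500 L/s

Set C_mix = 8.4: (Q·0.2400 + 4460·35.00) / (Q + 4460) = 8.4
→ Q = 4460·(35.00 − 8.4)/(8.4 − 0.2400) = 14540 L/s.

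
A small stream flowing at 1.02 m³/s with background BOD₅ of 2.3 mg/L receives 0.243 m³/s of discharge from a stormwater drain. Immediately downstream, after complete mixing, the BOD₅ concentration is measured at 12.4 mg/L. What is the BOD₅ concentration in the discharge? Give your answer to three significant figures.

54.8 mg/L

Mass balance: 1.020·2.300 + 0.2430·Cₑ = 1.263·12.40
→ Cₑ = (1.263·12.40 − 1.020·2.300) / 0.2430 = 54.80 mg/L.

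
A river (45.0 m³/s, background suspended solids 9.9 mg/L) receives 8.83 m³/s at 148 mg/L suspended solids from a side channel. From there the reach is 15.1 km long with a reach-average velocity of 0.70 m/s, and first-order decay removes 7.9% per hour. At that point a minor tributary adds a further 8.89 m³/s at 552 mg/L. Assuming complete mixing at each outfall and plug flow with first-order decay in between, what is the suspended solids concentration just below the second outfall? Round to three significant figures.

Conservation of mass: C = (45.00·9.900 + 8.830·148.0) / 53.83 = 1752/53.83 = 32.55 mg/L; combined flow 53.83 m³/s.
Travel time t = 15.1·1000 / 0.70 = 21570 s = 5.992 h.
7.9%/h lost → k = −ln(1 − 0.079) = 0.08230 h⁻¹.
Applying C = C₀e^(−kt): 32.55 × 0.6107 = 19.88 mg/L.
Second outfall: C = (53.83·19.88 + 8.890·552.0)/62.72 = 95.30 mg/L.

95.3 mg/L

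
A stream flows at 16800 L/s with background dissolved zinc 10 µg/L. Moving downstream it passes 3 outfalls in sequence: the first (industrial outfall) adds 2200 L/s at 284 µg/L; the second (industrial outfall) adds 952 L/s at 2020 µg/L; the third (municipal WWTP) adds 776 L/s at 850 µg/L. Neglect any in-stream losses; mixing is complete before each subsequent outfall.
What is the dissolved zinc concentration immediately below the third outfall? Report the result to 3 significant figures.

163 µg/L

Below outfall 1: Q → 19000 L/s, C = (16800·10.00 + 2200·284.0)/19000 = 41.73 µg/L.
Below outfall 2: Q → 19950 L/s, C = (19000·41.73 + 952.0·2020)/19950 = 136.1 µg/L.
Below outfall 3: Q → 20730 L/s, C = (19950·136.1 + 776.0·850.0)/20730 = 162.8 µg/L.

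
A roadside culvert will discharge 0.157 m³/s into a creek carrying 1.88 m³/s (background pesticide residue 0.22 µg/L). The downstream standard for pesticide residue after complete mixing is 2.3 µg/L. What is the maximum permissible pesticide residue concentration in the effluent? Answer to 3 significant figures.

27.2 µg/L

At the limit, (Qr·Cr + Qe·Cₑ)/(Qr + Qe) = 2.3:
Cₑ = (2.037·2.3 − 1.880·0.2200) / 0.1570 = 27.21 µg/L.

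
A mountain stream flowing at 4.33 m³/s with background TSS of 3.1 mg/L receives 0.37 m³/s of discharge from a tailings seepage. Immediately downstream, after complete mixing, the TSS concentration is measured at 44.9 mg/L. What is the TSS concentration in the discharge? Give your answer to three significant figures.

Mass balance: 4.330·3.100 + 0.3700·Cₑ = 4.700·44.90
→ Cₑ = (4.700·44.90 − 4.330·3.100) / 0.3700 = 534.1 mg/L.

534 mg/L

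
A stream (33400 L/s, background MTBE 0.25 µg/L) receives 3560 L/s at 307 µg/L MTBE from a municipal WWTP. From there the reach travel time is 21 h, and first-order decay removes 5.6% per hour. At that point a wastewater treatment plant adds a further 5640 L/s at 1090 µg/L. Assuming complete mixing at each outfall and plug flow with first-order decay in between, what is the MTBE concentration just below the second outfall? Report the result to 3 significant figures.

152 µg/L

Flow-weighted average: C = (33400·0.2500 + 3560·307.0) / 36960 = 1101000/36960 = 29.80 µg/L; combined flow 36960 L/s.
5.6%/h lost → k = −ln(1 − 0.056) = 0.05763 h⁻¹.
Applying C = C₀e^(−kt): 29.80 × 0.2981 = 8.883 µg/L.
At the second outfall, C = (36960·8.883 + 5640·1090) / (36960 + 5640) = 152.0 µg/L.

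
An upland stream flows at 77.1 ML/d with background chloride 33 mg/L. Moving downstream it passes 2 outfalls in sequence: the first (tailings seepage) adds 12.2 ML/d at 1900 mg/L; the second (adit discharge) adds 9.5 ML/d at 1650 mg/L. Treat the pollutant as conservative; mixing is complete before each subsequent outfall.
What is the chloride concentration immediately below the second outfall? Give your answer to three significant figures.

After outfall 1: Q = 77.10 + 12.20 = 89.30 ML/d; C = (77.10·33.00 + 12.20·1900)/89.30 = 288.1 mg/L.
After outfall 2: Q = 89.30 + 9.500 = 98.80 ML/d; C = (89.30·288.1 + 9.500·1650)/98.80 = 419.0 mg/L.

419 mg/L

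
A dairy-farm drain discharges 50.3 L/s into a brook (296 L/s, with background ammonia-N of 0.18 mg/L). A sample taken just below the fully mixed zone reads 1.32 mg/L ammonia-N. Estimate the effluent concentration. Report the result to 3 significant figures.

Mass balance: 296.0·0.1800 + 50.30·Cₑ = 346.3·1.320
→ Cₑ = (346.3·1.320 − 296.0·0.1800) / 50.30 = 8.029 mg/L.

8.03 mg/L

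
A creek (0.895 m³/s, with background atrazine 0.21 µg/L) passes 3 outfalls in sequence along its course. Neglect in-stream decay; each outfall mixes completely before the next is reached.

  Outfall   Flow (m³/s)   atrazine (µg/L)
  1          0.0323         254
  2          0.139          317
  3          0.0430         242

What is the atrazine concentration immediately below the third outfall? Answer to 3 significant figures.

56.7 µg/L

After outfall 1: Q = 0.8950 + 0.03230 = 0.9273 m³/s; C = (0.8950·0.2100 + 0.03230·254.0)/0.9273 = 9.050 µg/L.
After outfall 2: Q = 0.9273 + 0.1390 = 1.066 m³/s; C = (0.9273·9.050 + 0.1390·317.0)/1.066 = 49.19 µg/L.
After outfall 3: Q = 1.066 + 0.04300 = 1.109 m³/s; C = (1.066·49.19 + 0.04300·242.0)/1.109 = 56.67 µg/L.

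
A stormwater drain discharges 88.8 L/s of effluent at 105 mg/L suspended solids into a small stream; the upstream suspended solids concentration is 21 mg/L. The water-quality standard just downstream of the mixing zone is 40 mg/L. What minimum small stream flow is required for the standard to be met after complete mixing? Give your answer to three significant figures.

Set C_mix = 40: (Q·21.00 + 88.80·105.0) / (Q + 88.80) = 40
→ Q = 88.80·(105.0 − 40)/(40 − 21.00) = 303.8 L/s.

304 L/s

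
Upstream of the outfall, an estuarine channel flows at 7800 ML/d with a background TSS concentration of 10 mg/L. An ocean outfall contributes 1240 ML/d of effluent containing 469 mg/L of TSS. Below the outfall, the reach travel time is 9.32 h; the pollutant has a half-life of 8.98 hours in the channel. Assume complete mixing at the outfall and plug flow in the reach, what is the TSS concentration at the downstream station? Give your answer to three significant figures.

35.5 mg/L

Flow-weighted average: C = (7800·10.00 + 1240·469.0) / 9040 = 659600/9040 = 72.96 mg/L.
Half-life 8.98 h → k = ln 2 / 8.98 = 0.07719 h⁻¹ = 1.853 d⁻¹.
First-order decay: C = 72.96·exp(−k·t) = 72.96·0.4870 = 35.54 mg/L.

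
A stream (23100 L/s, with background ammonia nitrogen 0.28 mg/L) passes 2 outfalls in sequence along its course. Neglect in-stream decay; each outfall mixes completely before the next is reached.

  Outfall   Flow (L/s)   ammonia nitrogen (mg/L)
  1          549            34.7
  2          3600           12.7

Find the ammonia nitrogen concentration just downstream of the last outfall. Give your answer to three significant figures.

After outfall 1: Q = 23100 + 549.0 = 23650 L/s; C = (23100·0.2800 + 549.0·34.70)/23650 = 1.079 mg/L.
After outfall 2: Q = 23650 + 3600 = 27250 L/s; C = (23650·1.079 + 3600·12.70)/27250 = 2.614 mg/L.

2.61 mg/L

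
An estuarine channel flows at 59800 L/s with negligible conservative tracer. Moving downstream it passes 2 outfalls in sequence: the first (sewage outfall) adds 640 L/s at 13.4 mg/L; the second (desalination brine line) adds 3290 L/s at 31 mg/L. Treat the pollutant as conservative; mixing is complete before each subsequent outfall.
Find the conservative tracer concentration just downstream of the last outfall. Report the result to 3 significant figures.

After outfall 1: Q = 59800 + 640.0 = 60440 L/s; C = (59800·0 + 640.0·13.40)/60440 = 0.1419 mg/L.
After outfall 2: Q = 60440 + 3290 = 63730 L/s; C = (60440·0.1419 + 3290·31.00)/63730 = 1.735 mg/L.

1.73 mg/L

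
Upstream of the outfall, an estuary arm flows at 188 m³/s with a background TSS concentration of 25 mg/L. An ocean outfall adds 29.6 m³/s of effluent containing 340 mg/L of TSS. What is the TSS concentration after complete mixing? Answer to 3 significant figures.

Mixed concentration C = ΣQC/ΣQ = (188.0·25.00 + 29.60·340.0) / 217.6 = 14760/217.6 = 67.85 mg/L.

67.8 mg/L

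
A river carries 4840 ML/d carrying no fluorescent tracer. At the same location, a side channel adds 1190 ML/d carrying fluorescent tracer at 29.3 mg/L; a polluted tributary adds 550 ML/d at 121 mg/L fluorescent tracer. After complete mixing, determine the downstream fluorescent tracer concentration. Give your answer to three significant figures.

Flow-weighted average: C = (4840·0 + 1190·29.30 + 550.0·121.0) / 6580 = 101400/6580 = 15.41 mg/L.

15.4 mg/L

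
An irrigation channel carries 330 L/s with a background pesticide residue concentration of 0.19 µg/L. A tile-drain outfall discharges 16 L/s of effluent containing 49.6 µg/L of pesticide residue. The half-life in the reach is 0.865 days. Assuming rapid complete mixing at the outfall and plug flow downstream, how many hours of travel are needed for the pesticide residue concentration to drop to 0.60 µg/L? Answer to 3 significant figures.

After mixing, C = (330.0·0.1900 + 16.00·49.60) / 346.0 = 856.3/346.0 = 2.475 µg/L.
Half-life 0.865 d → k = ln 2 / 0.865 = 0.8013 d⁻¹.
2.475·exp(−k·t) = 0.60 → t = ln(2.475/0.60)/k = 152800 s = 42.44 h.

42.4 h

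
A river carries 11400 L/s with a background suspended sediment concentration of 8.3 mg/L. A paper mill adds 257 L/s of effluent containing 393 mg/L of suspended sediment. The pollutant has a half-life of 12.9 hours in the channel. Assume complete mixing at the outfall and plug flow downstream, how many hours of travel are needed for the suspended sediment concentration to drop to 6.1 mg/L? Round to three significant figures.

18.8 h

Mixed concentration C = ΣQC/ΣQ = (11400·8.300 + 257.0·393.0) / 11660 = 195600/11660 = 16.78 mg/L.
Half-life 12.9 h → k = ln 2 / 12.9 = 0.05373 h⁻¹ = 1.290 d⁻¹.
16.78·exp(−k·t) = 6.1 → t = ln(16.78/6.1)/k = 67800 s = 18.83 h.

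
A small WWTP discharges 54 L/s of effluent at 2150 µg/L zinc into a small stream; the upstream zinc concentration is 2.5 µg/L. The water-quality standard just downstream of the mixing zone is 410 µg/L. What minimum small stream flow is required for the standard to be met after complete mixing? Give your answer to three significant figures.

Set C_mix = 410: (Q·2.500 + 54.00·2150) / (Q + 54.00) = 410
→ Q = 54.00·(2150 − 410)/(410 − 2.500) = 230.6 L/s.

231 L/s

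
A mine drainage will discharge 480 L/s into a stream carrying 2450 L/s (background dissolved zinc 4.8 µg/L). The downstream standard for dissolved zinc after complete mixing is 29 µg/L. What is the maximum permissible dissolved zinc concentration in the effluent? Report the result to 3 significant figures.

153 µg/L

At the limit, (Qr·Cr + Qe·Cₑ)/(Qr + Qe) = 29:
Cₑ = (2930·29 − 2450·4.800) / 480.0 = 152.5 µg/L.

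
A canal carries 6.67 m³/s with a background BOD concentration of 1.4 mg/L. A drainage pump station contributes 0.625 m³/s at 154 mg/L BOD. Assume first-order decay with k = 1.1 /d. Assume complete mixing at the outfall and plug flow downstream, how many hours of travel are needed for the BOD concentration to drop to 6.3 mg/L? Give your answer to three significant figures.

18.1 h

Mixed concentration C = ΣQC/ΣQ = (6.670·1.400 + 0.6250·154.0) / 7.295 = 105.6/7.295 = 14.47 mg/L.
14.47·exp(−k·t) = 6.3 → t = ln(14.47/6.3)/k = 65330 s = 18.15 h.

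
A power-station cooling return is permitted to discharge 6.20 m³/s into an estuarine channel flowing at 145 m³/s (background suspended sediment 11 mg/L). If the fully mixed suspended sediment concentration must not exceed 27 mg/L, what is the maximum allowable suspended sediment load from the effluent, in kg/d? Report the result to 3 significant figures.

Mass balance at the limit: 145.0·11.00 + 6.200·Cₑ = 151.2·27 → Cₑ = 401.2 mg/L.
Load = 6.200 m³/s × 401.2 g/m³ × 86 400 s/d = 214900 kg/d.

215000 kg/d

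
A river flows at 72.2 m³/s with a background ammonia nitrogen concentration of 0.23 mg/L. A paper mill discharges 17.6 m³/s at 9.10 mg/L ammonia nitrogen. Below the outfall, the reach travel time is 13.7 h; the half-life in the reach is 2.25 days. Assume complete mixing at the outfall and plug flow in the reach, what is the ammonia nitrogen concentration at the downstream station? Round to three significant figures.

After mixing, C = (72.20·0.2300 + 17.60·9.100) / 89.80 = 176.8/89.80 = 1.968 mg/L.
Half-life 2.25 d → k = ln 2 / 2.25 = 0.3081 d⁻¹.
First-order decay: C = 1.968·exp(−k·t) = 1.968·0.8387 = 1.651 mg/L.

1.65 mg/L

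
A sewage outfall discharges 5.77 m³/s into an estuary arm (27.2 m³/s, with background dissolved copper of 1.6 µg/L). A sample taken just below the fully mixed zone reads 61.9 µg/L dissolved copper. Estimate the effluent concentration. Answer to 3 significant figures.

Mass balance: 27.20·1.600 + 5.770·Cₑ = 32.97·61.90
→ Cₑ = (32.97·61.90 − 27.20·1.600) / 5.770 = 346.2 µg/L.

346 µg/L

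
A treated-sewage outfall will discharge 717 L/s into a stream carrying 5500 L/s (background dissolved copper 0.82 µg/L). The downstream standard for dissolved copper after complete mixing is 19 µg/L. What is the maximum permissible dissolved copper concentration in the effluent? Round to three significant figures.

158 µg/L

At the limit, (Qr·Cr + Qe·Cₑ)/(Qr + Qe) = 19:
Cₑ = (6217·19 − 5500·0.8200) / 717.0 = 158.5 µg/L.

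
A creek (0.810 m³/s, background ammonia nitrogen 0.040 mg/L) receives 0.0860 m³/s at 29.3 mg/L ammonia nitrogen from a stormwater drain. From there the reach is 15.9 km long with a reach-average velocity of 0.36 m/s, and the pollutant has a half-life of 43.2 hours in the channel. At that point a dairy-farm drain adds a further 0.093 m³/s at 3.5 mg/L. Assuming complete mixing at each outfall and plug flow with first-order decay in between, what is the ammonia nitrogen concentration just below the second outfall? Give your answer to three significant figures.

Mixed concentration C = ΣQC/ΣQ = (0.8100·0.04000 + 0.08600·29.30) / 0.8960 = 2.552/0.8960 = 2.848 mg/L; combined flow 0.8960 m³/s.
Travel time t = 15.9·1000 / 0.36 = 44170 s = 12.27 h.
Half-life 43.2 h → k = ln 2 / 43.2 = 0.01605 h⁻¹ = 0.3851 d⁻¹.
First-order decay: C = 2.848·exp(−k·t) = 2.848·0.8213 = 2.339 mg/L.
At the second outfall, C = (0.8960·2.339 + 0.09300·3.500) / (0.8960 + 0.09300) = 2.449 mg/L.

2.45 mg/L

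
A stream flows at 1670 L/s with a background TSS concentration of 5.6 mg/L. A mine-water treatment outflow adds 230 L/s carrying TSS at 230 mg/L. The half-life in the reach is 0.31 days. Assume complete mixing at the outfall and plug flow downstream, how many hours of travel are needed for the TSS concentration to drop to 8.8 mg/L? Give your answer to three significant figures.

14.1 h

Flow-weighted average: C = (1670·5.600 + 230.0·230.0) / 1900 = 62250/1900 = 32.76 mg/L.
Half-life 0.31 d → k = ln 2 / 0.31 = 2.236 d⁻¹.
32.76·exp(−k·t) = 8.8 → t = ln(32.76/8.8)/k = 50800 s = 14.11 h.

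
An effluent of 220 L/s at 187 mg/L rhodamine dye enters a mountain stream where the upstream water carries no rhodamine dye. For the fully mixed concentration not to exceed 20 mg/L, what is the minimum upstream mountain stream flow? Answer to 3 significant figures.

1840 L/s

Set C_mix = 20: (Q·0 + 220.0·187.0) / (Q + 220.0) = 20
→ Q = 220.0·(187.0 − 20)/(20 − 0) = 1837 L/s.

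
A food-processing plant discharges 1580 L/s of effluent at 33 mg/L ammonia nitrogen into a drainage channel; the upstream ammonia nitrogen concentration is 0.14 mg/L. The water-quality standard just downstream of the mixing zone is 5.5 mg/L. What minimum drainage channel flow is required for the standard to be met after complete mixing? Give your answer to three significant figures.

8110 L/s

Set C_mix = 5.5: (Q·0.1400 + 1580·33.00) / (Q + 1580) = 5.5
→ Q = 1580·(33.00 − 5.5)/(5.5 − 0.1400) = 8106 L/s.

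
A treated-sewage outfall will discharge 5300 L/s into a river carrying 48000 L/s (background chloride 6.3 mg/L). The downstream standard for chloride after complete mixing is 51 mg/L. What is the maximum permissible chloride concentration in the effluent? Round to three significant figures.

456 mg/L

At the limit, (Qr·Cr + Qe·Cₑ)/(Qr + Qe) = 51:
Cₑ = (53300·51 − 48000·6.300) / 5300 = 455.8 mg/L.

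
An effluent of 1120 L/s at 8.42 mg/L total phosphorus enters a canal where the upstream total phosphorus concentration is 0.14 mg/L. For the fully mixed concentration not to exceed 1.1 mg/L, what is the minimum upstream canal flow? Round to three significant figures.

Set C_mix = 1.1: (Q·0.1400 + 1120·8.420) / (Q + 1120) = 1.1
→ Q = 1120·(8.420 − 1.1)/(1.1 − 0.1400) = 8540 L/s.

8540 L/s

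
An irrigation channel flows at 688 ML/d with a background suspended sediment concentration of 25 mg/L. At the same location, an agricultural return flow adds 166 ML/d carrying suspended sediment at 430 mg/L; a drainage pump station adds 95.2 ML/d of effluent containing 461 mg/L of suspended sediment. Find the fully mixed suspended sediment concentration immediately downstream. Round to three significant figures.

Mass balance: C = (688.0·25.00 + 166.0·430.0 + 95.20·461.0) / 949.2 = 132500/949.2 = 139.6 mg/L.

140 mg/L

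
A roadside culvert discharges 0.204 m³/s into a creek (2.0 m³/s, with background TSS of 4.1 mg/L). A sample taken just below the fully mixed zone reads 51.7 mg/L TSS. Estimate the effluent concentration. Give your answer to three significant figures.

518 mg/L

Mass balance: 2.000·4.100 + 0.2040·Cₑ = 2.204·51.70
→ Cₑ = (2.204·51.70 − 2.000·4.100) / 0.2040 = 518.4 mg/L.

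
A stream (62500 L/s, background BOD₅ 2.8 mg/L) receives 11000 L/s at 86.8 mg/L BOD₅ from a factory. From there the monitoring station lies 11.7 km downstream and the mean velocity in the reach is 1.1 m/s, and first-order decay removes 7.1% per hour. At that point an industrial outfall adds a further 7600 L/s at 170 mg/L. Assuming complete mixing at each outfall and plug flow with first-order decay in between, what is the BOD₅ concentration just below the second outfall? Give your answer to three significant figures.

After mixing, C = (62500·2.800 + 11000·86.80) / 73500 = 1130000/73500 = 15.37 mg/L; combined flow 73500 L/s.
Travel time t = 11.7·1000 / 1.1 = 10640 s = 2.955 h.
7.1%/h lost → k = −ln(1 − 0.071) = 0.07365 h⁻¹.
After decay, C = 15.37 × e^(−kt) = 15.37 × 0.8045 = 12.37 mg/L.
Second outfall: C = (73500·12.37 + 7600·170.0)/81100 = 27.14 mg/L.

27.1 mg/L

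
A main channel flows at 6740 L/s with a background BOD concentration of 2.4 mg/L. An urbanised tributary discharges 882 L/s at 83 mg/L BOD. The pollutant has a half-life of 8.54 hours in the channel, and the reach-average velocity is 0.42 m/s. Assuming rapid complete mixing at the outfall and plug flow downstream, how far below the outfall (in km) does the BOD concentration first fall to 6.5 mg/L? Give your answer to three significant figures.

Mass balance: C = (6740·2.400 + 882.0·83.00) / 7622 = 89380/7622 = 11.73 mg/L.
Half-life 8.54 h → k = ln 2 / 8.54 = 0.08116 h⁻¹ = 1.948 d⁻¹.
Set 11.73·exp(−k·t) = 6.5 → t = ln(11.73/6.5)/k = 26170 s = 7.270 h.
Distance = v·t = 0.42·26170 = 10990 m = 10.99 km.

11.0 km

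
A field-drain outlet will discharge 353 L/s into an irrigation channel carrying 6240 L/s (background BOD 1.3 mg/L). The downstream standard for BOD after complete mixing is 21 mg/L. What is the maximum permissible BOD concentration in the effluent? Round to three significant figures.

At the limit, (Qr·Cr + Qe·Cₑ)/(Qr + Qe) = 21:
Cₑ = (6593·21 − 6240·1.300) / 353.0 = 369.2 mg/L.

369 mg/L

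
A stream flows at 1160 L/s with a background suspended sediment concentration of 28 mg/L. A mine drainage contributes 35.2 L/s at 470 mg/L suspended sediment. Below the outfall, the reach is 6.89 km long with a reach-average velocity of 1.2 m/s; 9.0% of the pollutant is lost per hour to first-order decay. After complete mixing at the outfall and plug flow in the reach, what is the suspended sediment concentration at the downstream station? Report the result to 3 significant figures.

Mixed concentration C = ΣQC/ΣQ = (1160·28.00 + 35.20·470.0) / 1195 = 49020/1195 = 41.02 mg/L.
Travel time t = 6.89·1000 / 1.2 = 5742 s = 1.595 h.
9.0%/h lost → k = −ln(1 − 0.09) = 0.09431 h⁻¹.
After decay, C = 41.02 × e^(−kt) = 41.02 × 0.8603 = 35.29 mg/L.

35.3 mg/L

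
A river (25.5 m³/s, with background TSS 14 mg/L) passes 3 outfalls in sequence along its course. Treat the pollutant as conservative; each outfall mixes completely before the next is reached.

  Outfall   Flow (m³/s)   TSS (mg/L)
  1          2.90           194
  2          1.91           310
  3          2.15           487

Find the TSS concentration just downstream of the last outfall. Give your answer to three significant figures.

Outfall 1: combined Q = 28.40 m³/s; C = (25.50·14.00 + 2.900·194.0)/28.40 = 32.38 mg/L.
Outfall 2: combined Q = 30.31 m³/s; C = (28.40·32.38 + 1.910·310.0)/30.31 = 49.87 mg/L.
Outfall 3: combined Q = 32.46 m³/s; C = (30.31·49.87 + 2.150·487.0)/32.46 = 78.83 mg/L.

78.8 mg/L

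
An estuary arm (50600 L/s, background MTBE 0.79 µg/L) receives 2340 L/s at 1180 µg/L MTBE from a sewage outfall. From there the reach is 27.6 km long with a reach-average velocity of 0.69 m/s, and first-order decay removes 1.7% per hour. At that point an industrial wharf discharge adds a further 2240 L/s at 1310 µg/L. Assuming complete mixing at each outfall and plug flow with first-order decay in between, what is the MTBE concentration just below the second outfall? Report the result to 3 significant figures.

95.1 µg/L

Mass balance: C = (50600·0.7900 + 2340·1180) / 52940 = 2801000/52940 = 52.91 µg/L; combined flow 52940 L/s.
Travel time t = 27.6·1000 / 0.69 = 40000 s = 11.11 h.
1.7%/h lost → k = −ln(1 − 0.017) = 0.01715 h⁻¹.
First-order decay: C = 52.91·exp(−k·t) = 52.91·0.8265 = 43.73 µg/L.
Second outfall: C = (52940·43.73 + 2240·1310)/55180 = 95.14 µg/L.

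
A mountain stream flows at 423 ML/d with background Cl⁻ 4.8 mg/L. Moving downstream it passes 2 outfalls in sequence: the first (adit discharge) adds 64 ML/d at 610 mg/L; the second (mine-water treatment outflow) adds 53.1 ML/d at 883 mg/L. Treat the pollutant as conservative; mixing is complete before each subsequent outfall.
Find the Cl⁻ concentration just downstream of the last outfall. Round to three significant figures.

Below outfall 1: Q → 487.0 ML/d, C = (423.0·4.800 + 64.00·610.0)/487.0 = 84.33 mg/L.
Below outfall 2: Q → 540.1 ML/d, C = (487.0·84.33 + 53.10·883.0)/540.1 = 162.9 mg/L.

163 mg/L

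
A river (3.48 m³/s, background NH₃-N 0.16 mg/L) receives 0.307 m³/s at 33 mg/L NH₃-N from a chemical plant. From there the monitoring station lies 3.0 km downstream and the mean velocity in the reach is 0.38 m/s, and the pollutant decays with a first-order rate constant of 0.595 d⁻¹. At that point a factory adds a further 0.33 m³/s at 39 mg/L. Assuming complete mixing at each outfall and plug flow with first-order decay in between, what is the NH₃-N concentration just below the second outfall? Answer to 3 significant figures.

5.58 mg/L

After mixing, C = (3.480·0.1600 + 0.3070·33.00) / 3.787 = 10.69/3.787 = 2.822 mg/L; combined flow 3.787 m³/s.
Travel time t = 3.0·1000 / 0.38 = 7895 s = 2.193 h.
After decay, C = 2.822 × e^(−kt) = 2.822 × 0.9471 = 2.673 mg/L.
At the second outfall, C = (3.787·2.673 + 0.3300·39.00) / (3.787 + 0.3300) = 5.585 mg/L.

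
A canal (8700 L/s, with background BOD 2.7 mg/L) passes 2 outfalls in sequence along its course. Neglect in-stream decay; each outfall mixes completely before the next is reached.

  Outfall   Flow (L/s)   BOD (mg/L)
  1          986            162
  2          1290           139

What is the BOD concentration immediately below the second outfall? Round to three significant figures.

33.0 mg/L

Below outfall 1: Q → 9686 L/s, C = (8700·2.700 + 986.0·162.0)/9686 = 18.92 mg/L.
Below outfall 2: Q → 10980 L/s, C = (9686·18.92 + 1290·139.0)/10980 = 33.03 mg/L.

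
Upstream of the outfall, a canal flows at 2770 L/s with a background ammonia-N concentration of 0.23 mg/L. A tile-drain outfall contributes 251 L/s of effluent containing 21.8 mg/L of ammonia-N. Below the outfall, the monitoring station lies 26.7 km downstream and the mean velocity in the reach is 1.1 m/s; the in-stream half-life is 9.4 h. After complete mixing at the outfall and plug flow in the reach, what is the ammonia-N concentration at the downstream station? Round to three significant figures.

1.23 mg/L

Flow-weighted average: C = (2770·0.2300 + 251.0·21.80) / 3021 = 6109/3021 = 2.022 mg/L.
Travel time t = 26.7·1000 / 1.1 = 24270 s = 6.742 h.
Half-life 9.4 h → k = ln 2 / 9.4 = 0.07374 h⁻¹ = 1.770 d⁻¹.
Decay over the reach: 2.022·exp(−kt) = 2.022·0.6082 = 1.230 mg/L.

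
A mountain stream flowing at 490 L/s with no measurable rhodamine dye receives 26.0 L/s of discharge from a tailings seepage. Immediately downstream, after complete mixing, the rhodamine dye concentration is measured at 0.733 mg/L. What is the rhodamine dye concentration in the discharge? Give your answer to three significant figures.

Mass balance: 490.0·0 + 26.00·Cₑ = 516.0·0.7330
→ Cₑ = (516.0·0.7330 − 490.0·0) / 26.00 = 14.55 mg/L.

14.5 mg/L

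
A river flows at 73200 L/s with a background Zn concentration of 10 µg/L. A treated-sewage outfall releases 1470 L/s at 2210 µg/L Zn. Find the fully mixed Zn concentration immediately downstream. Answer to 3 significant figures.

Mixed concentration C = ΣQC/ΣQ = (73200·10.00 + 1470·2210) / 74670 = 3981000/74670 = 53.31 µg/L.

53.3 µg/L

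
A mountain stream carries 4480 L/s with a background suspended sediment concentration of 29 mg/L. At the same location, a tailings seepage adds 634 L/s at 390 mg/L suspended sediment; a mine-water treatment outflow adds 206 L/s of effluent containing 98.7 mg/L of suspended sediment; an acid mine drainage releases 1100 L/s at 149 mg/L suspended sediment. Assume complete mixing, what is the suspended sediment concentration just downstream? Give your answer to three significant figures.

After mixing, C = (4480·29.00 + 634.0·390.0 + 206.0·98.70 + 1100·149.0) / 6420 = 561400/6420 = 87.45 mg/L.

87.4 mg/L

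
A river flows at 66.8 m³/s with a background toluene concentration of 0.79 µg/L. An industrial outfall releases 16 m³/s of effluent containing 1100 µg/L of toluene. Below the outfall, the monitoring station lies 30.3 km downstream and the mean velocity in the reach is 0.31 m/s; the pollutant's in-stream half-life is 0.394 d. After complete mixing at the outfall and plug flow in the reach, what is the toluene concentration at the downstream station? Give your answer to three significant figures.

29.1 µg/L

Flow-weighted average: C = (66.80·0.7900 + 16.00·1100) / 82.80 = 17650/82.80 = 213.2 µg/L.
Travel time t = 30.3·1000 / 0.31 = 97740 s = 27.15 h.
Half-life 0.394 d → k = ln 2 / 0.394 = 1.759 d⁻¹.
Applying C = C₀e^(−kt): 213.2 × 0.1367 = 29.14 µg/L.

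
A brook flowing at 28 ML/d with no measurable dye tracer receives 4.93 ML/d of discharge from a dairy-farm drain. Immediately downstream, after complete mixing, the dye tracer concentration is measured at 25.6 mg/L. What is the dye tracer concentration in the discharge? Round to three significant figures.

Mass balance: 28.00·0 + 4.930·Cₑ = 32.93·25.60
→ Cₑ = (32.93·25.60 − 28.00·0) / 4.930 = 171.0 mg/L.

171 mg/L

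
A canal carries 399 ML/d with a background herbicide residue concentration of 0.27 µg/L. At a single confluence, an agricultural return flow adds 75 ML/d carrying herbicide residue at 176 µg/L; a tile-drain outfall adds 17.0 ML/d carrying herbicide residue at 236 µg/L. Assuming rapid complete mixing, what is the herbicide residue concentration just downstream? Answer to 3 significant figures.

35.3 µg/L

Conservation of mass: C = (399.0·0.2700 + 75.00·176.0 + 17.00·236.0) / 491.0 = 17320/491.0 = 35.27 µg/L.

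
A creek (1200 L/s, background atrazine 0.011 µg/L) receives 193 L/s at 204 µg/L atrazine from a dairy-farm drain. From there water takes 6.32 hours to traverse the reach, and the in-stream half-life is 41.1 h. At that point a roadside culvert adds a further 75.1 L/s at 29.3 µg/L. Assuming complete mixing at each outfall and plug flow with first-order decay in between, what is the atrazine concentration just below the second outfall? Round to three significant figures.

25.6 µg/L

Mass balance: C = (1200·0.01100 + 193.0·204.0) / 1393 = 39390/1393 = 28.27 µg/L; combined flow 1393 L/s.
Half-life 41.1 h → k = ln 2 / 41.1 = 0.01686 h⁻¹ = 0.4048 d⁻¹.
After decay, C = 28.27 × e^(−kt) = 28.27 × 0.8989 = 25.42 µg/L.
Second outfall: C = (1393·25.42 + 75.10·29.30)/1468 = 25.61 µg/L.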